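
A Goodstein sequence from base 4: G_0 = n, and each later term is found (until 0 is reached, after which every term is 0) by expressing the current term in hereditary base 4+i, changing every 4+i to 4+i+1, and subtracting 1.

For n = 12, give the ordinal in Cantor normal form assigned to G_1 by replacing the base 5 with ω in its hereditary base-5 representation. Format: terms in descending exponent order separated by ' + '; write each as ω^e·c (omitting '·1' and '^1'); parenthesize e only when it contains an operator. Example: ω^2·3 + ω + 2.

ω·2 + 4

G_0=12  [base 4] 3·4  →[4↦5]→  3·5 = 15  −1 ⇒ G_1=14
G_1=14  [base 5] 2·5 + 4  →[5↦6]→  2·6 + 4 = 16  −1 ⇒ G_2=15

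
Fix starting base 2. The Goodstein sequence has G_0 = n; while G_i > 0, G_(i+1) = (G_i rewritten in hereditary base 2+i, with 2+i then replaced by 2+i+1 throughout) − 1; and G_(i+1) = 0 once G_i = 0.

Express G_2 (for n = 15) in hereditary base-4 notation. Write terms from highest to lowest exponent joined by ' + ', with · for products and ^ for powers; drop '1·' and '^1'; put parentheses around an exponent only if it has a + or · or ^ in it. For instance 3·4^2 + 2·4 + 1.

[0] 15 ≡ 2^(2 + 1) + 2^2 + 2 + 1 (base 2). Lift 3: 112. −1: 111.
[1] 111 ≡ 3^(3 + 1) + 3^3 + 3 (base 3). Lift 4: 1284. −1: 1283.
[2] 1283 ≡ 4^(4 + 1) + 4^4 + 3 (base 4). Lift 5: 18753. −1: 18752.

4^(4 + 1) + 4^4 + 3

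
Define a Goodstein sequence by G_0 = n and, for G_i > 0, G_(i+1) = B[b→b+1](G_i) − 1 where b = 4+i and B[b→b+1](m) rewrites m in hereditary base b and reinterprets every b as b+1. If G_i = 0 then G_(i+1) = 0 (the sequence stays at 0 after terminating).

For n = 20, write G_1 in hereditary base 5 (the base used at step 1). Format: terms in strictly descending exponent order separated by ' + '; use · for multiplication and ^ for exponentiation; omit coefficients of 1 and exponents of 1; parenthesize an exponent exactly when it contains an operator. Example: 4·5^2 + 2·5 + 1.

G_0 = 20. HB_4(20) = 4^2 + 4. Bump = 30. G_1 = 29.
G_1 = 29. HB_5(29) = 5^2 + 4. Bump = 40. G_2 = 39.

5^2 + 4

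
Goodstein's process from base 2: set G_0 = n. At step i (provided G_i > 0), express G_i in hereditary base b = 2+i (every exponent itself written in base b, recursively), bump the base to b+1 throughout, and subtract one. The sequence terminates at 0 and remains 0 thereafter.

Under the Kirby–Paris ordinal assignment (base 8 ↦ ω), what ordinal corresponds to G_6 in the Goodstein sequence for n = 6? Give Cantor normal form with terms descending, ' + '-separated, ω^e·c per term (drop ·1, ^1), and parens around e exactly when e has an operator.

i=0: 6 = 2^2 + 2 (b=2); 2→3: 3^3 + 3 = 30; 30−1 = 29
i=1: 29 = 3^3 + 2 (b=3); 3→4: 4^4 + 2 = 258; 258−1 = 257
i=2: 257 = 4^4 + 1 (b=4); 4→5: 5^5 + 1 = 3126; 3126−1 = 3125
i=3: 3125 = 5^5 (b=5); 5→6: 6^6 = 46656; 46656−1 = 46655
i=4: 46655 = 5·6^5 + 5·6^4 + 5·6^3 + 5·6^2 + 5·6 + 5 (b=6); 6→7: 5·7^5 + 5·7^4 + 5·7^3 + 5·7^2 + 5·7 + 5 = 98040; 98040−1 = 98039
i=5: 98039 = 5·7^5 + 5·7^4 + 5·7^3 + 5·7^2 + 5·7 + 4 (b=7); 7→8: 5·8^5 + 5·8^4 + 5·8^3 + 5·8^2 + 5·8 + 4 = 187244; 187244−1 = 187243
i=6: 187243 = 5·8^5 + 5·8^4 + 5·8^3 + 5·8^2 + 5·8 + 3 (b=8); 8→9: 5·9^5 + 5·9^4 + 5·9^3 + 5·9^2 + 5·9 + 3 = 332148; 332148−1 = 332147

ω^5·5 + ω^4·5 + ω^3·5 + ω^2·5 + ω·5 + 3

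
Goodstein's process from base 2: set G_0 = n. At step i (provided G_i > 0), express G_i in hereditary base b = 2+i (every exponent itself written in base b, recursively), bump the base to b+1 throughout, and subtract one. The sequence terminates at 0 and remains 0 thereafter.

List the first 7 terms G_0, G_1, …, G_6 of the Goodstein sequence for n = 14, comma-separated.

14, 110, 1281, 18750, 326591, 5862840, 134404971

14 —HB2→ 2^(2 + 1) + 2^2 + 2 —bump→ 3^(3 + 1) + 3^3 + 3 = 111 —(−1)→ 110
110 —HB3→ 3^(3 + 1) + 3^3 + 2 —bump→ 4^(4 + 1) + 4^4 + 2 = 1282 —(−1)→ 1281
1281 —HB4→ 4^(4 + 1) + 4^4 + 1 —bump→ 5^(5 + 1) + 5^5 + 1 = 18751 —(−1)→ 18750
18750 —HB5→ 5^(5 + 1) + 5^5 —bump→ 6^(6 + 1) + 6^6 = 326592 —(−1)→ 326591
326591 —HB6→ 6^(6 + 1) + 5·6^5 + 5·6^4 + 5·6^3 + 5·6^2 + 5·6 + 5 —bump→ 7^(7 + 1) + 5·7^5 + 5·7^4 + 5·7^3 + 5·7^2 + 5·7 + 5 = 5862841 —(−1)→ 5862840
5862840 —HB7→ 7^(7 + 1) + 5·7^5 + 5·7^4 + 5·7^3 + 5·7^2 + 5·7 + 4 —bump→ 8^(8 + 1) + 5·8^5 + 5·8^4 + 5·8^3 + 5·8^2 + 5·8 + 4 = 134404972 —(−1)→ 134404971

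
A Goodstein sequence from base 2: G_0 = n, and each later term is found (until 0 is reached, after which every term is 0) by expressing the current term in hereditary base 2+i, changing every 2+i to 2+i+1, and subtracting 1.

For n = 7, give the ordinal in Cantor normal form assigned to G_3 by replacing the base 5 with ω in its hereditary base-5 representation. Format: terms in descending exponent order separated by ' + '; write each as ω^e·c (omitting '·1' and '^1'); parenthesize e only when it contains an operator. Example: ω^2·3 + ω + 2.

ω^ω + 2

i=0: 7 = 2^2 + 2 + 1 (b=2); 2→3: 3^3 + 3 + 1 = 31; 31−1 = 30
i=1: 30 = 3^3 + 3 (b=3); 3→4: 4^4 + 4 = 260; 260−1 = 259
i=2: 259 = 4^4 + 3 (b=4); 4→5: 5^5 + 3 = 3128; 3128−1 = 3127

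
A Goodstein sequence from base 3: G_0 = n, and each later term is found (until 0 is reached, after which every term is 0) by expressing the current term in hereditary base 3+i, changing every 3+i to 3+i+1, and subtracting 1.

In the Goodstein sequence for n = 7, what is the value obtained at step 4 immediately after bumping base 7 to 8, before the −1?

(0) 7|_3 = 2·3 + 1 ↦ 2·4 + 1|_4 = 9 ⇒ 8
(1) 8|_4 = 2·4 ↦ 2·5|_5 = 10 ⇒ 9
(2) 9|_5 = 5 + 4 ↦ 6 + 4|_6 = 10 ⇒ 9
(3) 9|_6 = 6 + 3 ↦ 7 + 3|_7 = 10 ⇒ 9

10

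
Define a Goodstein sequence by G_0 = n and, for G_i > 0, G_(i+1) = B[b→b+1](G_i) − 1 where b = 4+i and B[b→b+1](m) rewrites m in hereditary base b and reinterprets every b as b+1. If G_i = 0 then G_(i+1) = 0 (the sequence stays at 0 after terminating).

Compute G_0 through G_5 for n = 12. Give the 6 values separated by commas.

12 —HB4→ 3·4 —bump→ 3·5 = 15 —(−1)→ 14
14 —HB5→ 2·5 + 4 —bump→ 2·6 + 4 = 16 —(−1)→ 15
15 —HB6→ 2·6 + 3 —bump→ 2·7 + 3 = 17 —(−1)→ 16
16 —HB7→ 2·7 + 2 —bump→ 2·8 + 2 = 18 —(−1)→ 17
17 —HB8→ 2·8 + 1 —bump→ 2·9 + 1 = 19 —(−1)→ 18

12, 14, 15, 16, 17, 18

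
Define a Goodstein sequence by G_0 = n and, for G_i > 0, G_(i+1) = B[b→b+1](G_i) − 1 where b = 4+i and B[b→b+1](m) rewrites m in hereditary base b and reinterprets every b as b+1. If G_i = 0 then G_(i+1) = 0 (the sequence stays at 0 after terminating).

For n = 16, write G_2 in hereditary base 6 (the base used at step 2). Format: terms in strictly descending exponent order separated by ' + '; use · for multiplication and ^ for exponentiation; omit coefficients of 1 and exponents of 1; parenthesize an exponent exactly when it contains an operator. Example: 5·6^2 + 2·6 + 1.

4·6 + 3

i=0: 16 = 4^2 (b=4); 4→5: 5^2 = 25; 25−1 = 24
i=1: 24 = 4·5 + 4 (b=5); 5→6: 4·6 + 4 = 28; 28−1 = 27
i=2: 27 = 4·6 + 3 (b=6); 6→7: 4·7 + 3 = 31; 31−1 = 30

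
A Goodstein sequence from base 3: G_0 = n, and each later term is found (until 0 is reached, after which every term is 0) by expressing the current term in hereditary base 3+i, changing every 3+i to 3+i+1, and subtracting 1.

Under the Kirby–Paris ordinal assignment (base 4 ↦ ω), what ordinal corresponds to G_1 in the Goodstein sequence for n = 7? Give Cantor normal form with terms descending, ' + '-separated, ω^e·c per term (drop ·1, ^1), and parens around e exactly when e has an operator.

i=0: 7 = 2·3 + 1 (b=3); 3→4: 2·4 + 1 = 9; 9−1 = 8
i=1: 8 = 2·4 (b=4); 4→5: 2·5 = 10; 10−1 = 9

ω·2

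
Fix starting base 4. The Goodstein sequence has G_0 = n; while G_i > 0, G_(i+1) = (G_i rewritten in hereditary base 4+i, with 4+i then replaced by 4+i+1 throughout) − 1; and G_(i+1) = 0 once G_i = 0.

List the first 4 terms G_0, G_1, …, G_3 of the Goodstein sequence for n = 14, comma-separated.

14, 16, 18, 20

14 —HB4→ 3·4 + 2 —bump→ 3·5 + 2 = 17 —(−1)→ 16
16 —HB5→ 3·5 + 1 —bump→ 3·6 + 1 = 19 —(−1)→ 18
18 —HB6→ 3·6 —bump→ 3·7 = 21 —(−1)→ 20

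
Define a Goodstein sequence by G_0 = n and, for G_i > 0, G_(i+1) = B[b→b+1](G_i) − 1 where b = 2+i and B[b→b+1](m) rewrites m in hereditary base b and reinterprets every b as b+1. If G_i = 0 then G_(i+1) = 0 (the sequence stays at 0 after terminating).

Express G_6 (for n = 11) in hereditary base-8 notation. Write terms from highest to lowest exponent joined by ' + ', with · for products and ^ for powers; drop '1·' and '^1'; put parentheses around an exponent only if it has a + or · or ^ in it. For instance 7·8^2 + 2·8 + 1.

7·8^8 + 7·8^7 + 7·8^6 + 7·8^5 + 7·8^4 + 7·8^3 + 7·8^2 + 7·8 + 7

i=0: 11 = 2^(2 + 1) + 2 + 1 (b=2); 2→3: 3^(3 + 1) + 3 + 1 = 85; 85−1 = 84
i=1: 84 = 3^(3 + 1) + 3 (b=3); 3→4: 4^(4 + 1) + 4 = 1028; 1028−1 = 1027
i=2: 1027 = 4^(4 + 1) + 3 (b=4); 4→5: 5^(5 + 1) + 3 = 15628; 15628−1 = 15627
i=3: 15627 = 5^(5 + 1) + 2 (b=5); 5→6: 6^(6 + 1) + 2 = 279938; 279938−1 = 279937
i=4: 279937 = 6^(6 + 1) + 1 (b=6); 6→7: 7^(7 + 1) + 1 = 5764802; 5764802−1 = 5764801
i=5: 5764801 = 7^(7 + 1) (b=7); 7→8: 8^(8 + 1) = 134217728; 134217728−1 = 134217727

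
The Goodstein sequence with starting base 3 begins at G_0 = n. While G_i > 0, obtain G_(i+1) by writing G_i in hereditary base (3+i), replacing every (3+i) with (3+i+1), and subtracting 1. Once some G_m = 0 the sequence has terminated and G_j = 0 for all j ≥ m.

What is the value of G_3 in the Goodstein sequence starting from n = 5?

5

5 —HB3→ 3 + 2 —bump→ 4 + 2 = 6 —(−1)→ 5
5 —HB4→ 4 + 1 —bump→ 5 + 1 = 6 —(−1)→ 5
5 —HB5→ 5 —bump→ 6 = 6 —(−1)→ 5
5 —HB6→ 5 —bump→ 5 = 5 —(−1)→ 4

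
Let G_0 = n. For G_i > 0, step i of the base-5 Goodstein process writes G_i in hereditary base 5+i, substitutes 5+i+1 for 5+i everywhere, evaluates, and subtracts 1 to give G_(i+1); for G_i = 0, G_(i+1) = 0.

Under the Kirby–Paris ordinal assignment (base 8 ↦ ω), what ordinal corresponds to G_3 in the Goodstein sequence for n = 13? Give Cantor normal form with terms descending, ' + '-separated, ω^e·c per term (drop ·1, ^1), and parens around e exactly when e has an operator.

ω·2

G_0 = 13. HB_5(13) = 2·5 + 3. Bump = 15. G_1 = 14.
G_1 = 14. HB_6(14) = 2·6 + 2. Bump = 16. G_2 = 15.
G_2 = 15. HB_7(15) = 2·7 + 1. Bump = 17. G_3 = 16.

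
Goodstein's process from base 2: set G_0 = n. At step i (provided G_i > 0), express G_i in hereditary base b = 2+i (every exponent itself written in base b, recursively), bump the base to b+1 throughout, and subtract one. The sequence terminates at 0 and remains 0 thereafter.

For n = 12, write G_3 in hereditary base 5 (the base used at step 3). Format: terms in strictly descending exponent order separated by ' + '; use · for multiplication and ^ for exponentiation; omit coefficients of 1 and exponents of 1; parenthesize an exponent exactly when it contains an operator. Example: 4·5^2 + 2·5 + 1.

5^(5 + 1) + 2·5^2 + 2·5

i=0: 12 = 2^(2 + 1) + 2^2 (b=2); 2→3: 3^(3 + 1) + 3^3 = 108; 108−1 = 107
i=1: 107 = 3^(3 + 1) + 2·3^2 + 2·3 + 2 (b=3); 3→4: 4^(4 + 1) + 2·4^2 + 2·4 + 2 = 1066; 1066−1 = 1065
i=2: 1065 = 4^(4 + 1) + 2·4^2 + 2·4 + 1 (b=4); 4→5: 5^(5 + 1) + 2·5^2 + 2·5 + 1 = 15686; 15686−1 = 15685
i=3: 15685 = 5^(5 + 1) + 2·5^2 + 2·5 (b=5); 5→6: 6^(6 + 1) + 2·6^2 + 2·6 = 280020; 280020−1 = 280019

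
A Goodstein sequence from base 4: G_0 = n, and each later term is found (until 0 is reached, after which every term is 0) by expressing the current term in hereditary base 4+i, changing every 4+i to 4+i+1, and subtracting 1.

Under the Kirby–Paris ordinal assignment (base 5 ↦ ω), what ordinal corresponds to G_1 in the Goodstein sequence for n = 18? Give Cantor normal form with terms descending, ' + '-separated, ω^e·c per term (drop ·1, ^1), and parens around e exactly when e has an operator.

ω^2 + 1

step 0: 18 = 4^2 + 2; sub 5 for 4: 5^2 + 2; = 27; G_1 = 27−1 = 26
step 1: 26 = 5^2 + 1; sub 6 for 5: 6^2 + 1; = 37; G_2 = 37−1 = 36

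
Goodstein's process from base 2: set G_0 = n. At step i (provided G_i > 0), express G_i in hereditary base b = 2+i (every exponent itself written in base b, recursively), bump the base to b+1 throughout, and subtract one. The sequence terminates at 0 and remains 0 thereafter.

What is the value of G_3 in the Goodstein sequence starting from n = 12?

(0) 12|_2 = 2^(2 + 1) + 2^2 ↦ 3^(3 + 1) + 3^3|_3 = 108 ⇒ 107
(1) 107|_3 = 3^(3 + 1) + 2·3^2 + 2·3 + 2 ↦ 4^(4 + 1) + 2·4^2 + 2·4 + 2|_4 = 1066 ⇒ 1065
(2) 1065|_4 = 4^(4 + 1) + 2·4^2 + 2·4 + 1 ↦ 5^(5 + 1) + 2·5^2 + 2·5 + 1|_5 = 15686 ⇒ 15685

15685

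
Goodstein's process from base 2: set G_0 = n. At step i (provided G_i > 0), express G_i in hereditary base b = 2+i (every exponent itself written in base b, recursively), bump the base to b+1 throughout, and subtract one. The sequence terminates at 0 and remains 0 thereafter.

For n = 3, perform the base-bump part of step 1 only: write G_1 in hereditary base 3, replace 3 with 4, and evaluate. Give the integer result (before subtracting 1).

4

i=0: 3 = 2 + 1 (b=2); 2→3: 3 + 1 = 4; 4−1 = 3
i=1: 3 = 3 (b=3); 3→4: 4 = 4; 4−1 = 3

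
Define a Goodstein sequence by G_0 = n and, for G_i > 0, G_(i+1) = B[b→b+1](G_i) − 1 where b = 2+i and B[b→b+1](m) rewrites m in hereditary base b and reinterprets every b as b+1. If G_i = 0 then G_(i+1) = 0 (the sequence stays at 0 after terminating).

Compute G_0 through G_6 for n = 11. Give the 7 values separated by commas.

[0] 11 ≡ 2^(2 + 1) + 2 + 1 (base 2). Lift 3: 85. −1: 84.
[1] 84 ≡ 3^(3 + 1) + 3 (base 3). Lift 4: 1028. −1: 1027.
[2] 1027 ≡ 4^(4 + 1) + 3 (base 4). Lift 5: 15628. −1: 15627.
[3] 15627 ≡ 5^(5 + 1) + 2 (base 5). Lift 6: 279938. −1: 279937.
[4] 279937 ≡ 6^(6 + 1) + 1 (base 6). Lift 7: 5764802. −1: 5764801.
[5] 5764801 ≡ 7^(7 + 1) (base 7). Lift 8: 134217728. −1: 134217727.

11, 84, 1027, 15627, 279937, 5764801, 134217727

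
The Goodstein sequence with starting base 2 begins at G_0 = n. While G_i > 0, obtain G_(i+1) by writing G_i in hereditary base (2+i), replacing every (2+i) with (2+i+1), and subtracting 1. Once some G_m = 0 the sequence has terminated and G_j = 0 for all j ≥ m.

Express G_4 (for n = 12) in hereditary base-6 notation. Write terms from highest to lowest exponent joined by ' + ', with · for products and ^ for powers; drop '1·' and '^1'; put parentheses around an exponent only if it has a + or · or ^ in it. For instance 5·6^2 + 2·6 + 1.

base 2: 12 = 2^(2 + 1) + 2^2; at 3: 3^(3 + 1) + 3^3 = 108; next = 107
base 3: 107 = 3^(3 + 1) + 2·3^2 + 2·3 + 2; at 4: 4^(4 + 1) + 2·4^2 + 2·4 + 2 = 1066; next = 1065
base 4: 1065 = 4^(4 + 1) + 2·4^2 + 2·4 + 1; at 5: 5^(5 + 1) + 2·5^2 + 2·5 + 1 = 15686; next = 15685
base 5: 15685 = 5^(5 + 1) + 2·5^2 + 2·5; at 6: 6^(6 + 1) + 2·6^2 + 2·6 = 280020; next = 280019
base 6: 280019 = 6^(6 + 1) + 2·6^2 + 6 + 5; at 7: 7^(7 + 1) + 2·7^2 + 7 + 5 = 5764911; next = 5764910

6^(6 + 1) + 2·6^2 + 6 + 5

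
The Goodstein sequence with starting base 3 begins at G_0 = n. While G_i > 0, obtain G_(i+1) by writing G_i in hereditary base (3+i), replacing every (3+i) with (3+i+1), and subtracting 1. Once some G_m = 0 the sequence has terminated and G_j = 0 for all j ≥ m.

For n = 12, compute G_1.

19

[0] 12 ≡ 3^2 + 3 (base 3). Lift 4: 20. −1: 19.
[1] 19 ≡ 4^2 + 3 (base 4). Lift 5: 28. −1: 27.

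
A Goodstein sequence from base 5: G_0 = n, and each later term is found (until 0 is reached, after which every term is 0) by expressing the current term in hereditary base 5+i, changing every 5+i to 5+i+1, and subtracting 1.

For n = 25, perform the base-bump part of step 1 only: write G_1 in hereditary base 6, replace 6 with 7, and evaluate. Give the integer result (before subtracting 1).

40

25 —HB5→ 5^2 —bump→ 6^2 = 36 —(−1)→ 35
35 —HB6→ 5·6 + 5 —bump→ 5·7 + 5 = 40 —(−1)→ 39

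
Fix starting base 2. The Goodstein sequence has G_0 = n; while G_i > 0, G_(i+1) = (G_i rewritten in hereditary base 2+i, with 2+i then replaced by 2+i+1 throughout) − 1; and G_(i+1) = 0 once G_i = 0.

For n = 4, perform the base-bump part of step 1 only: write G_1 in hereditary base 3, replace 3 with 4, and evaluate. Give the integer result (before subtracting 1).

i=0: 4 = 2^2 (b=2); 2→3: 3^3 = 27; 27−1 = 26
i=1: 26 = 2·3^2 + 2·3 + 2 (b=3); 3→4: 2·4^2 + 2·4 + 2 = 42; 42−1 = 41

42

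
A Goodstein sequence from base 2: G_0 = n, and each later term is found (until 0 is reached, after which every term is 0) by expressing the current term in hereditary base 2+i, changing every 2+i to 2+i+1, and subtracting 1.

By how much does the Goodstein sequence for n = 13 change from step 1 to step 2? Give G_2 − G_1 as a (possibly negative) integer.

1171

(0) 13|_2 = 2^(2 + 1) + 2^2 + 1 ↦ 3^(3 + 1) + 3^3 + 1|_3 = 109 ⇒ 108
(1) 108|_3 = 3^(3 + 1) + 3^3 ↦ 4^(4 + 1) + 4^4|_4 = 1280 ⇒ 1279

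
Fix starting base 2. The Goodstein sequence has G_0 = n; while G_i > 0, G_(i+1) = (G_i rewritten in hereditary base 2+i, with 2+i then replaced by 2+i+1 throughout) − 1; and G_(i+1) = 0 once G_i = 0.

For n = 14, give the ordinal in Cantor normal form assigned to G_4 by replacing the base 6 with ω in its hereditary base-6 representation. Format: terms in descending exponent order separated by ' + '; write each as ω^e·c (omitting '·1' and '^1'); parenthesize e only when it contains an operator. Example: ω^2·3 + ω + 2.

ω^(ω + 1) + ω^5·5 + ω^4·5 + ω^3·5 + ω^2·5 + ω·5 + 5

step 0: 14 = 2^(2 + 1) + 2^2 + 2; sub 3 for 2: 3^(3 + 1) + 3^3 + 3; = 111; G_1 = 111−1 = 110
step 1: 110 = 3^(3 + 1) + 3^3 + 2; sub 4 for 3: 4^(4 + 1) + 4^4 + 2; = 1282; G_2 = 1282−1 = 1281
step 2: 1281 = 4^(4 + 1) + 4^4 + 1; sub 5 for 4: 5^(5 + 1) + 5^5 + 1; = 18751; G_3 = 18751−1 = 18750
step 3: 18750 = 5^(5 + 1) + 5^5; sub 6 for 5: 6^(6 + 1) + 6^6; = 326592; G_4 = 326592−1 = 326591
step 4: 326591 = 6^(6 + 1) + 5·6^5 + 5·6^4 + 5·6^3 + 5·6^2 + 5·6 + 5; sub 7 for 6: 7^(7 + 1) + 5·7^5 + 5·7^4 + 5·7^3 + 5·7^2 + 5·7 + 5; = 5862841; G_5 = 5862841−1 = 5862840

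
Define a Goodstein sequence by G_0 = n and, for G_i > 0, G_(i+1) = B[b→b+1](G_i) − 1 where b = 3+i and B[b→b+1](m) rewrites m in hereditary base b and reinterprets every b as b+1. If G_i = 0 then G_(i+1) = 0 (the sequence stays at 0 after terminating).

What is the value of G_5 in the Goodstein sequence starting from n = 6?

i=0: 6 = 2·3 (b=3); 3→4: 2·4 = 8; 8−1 = 7
i=1: 7 = 4 + 3 (b=4); 4→5: 5 + 3 = 8; 8−1 = 7
i=2: 7 = 5 + 2 (b=5); 5→6: 6 + 2 = 8; 8−1 = 7
i=3: 7 = 6 + 1 (b=6); 6→7: 7 + 1 = 8; 8−1 = 7
i=4: 7 = 7 (b=7); 7→8: 8 = 8; 8−1 = 7
i=5: 7 = 7 (b=8); 8→9: 7 = 7; 7−1 = 6

7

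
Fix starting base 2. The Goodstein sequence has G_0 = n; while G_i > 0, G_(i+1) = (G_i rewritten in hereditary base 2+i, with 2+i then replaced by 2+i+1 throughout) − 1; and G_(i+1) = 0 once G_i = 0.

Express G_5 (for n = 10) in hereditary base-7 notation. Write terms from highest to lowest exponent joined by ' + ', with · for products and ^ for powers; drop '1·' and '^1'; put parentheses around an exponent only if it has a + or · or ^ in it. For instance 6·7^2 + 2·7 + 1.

[0] 10 ≡ 2^(2 + 1) + 2 (base 2). Lift 3: 84. −1: 83.
[1] 83 ≡ 3^(3 + 1) + 2 (base 3). Lift 4: 1026. −1: 1025.
[2] 1025 ≡ 4^(4 + 1) + 1 (base 4). Lift 5: 15626. −1: 15625.
[3] 15625 ≡ 5^(5 + 1) (base 5). Lift 6: 279936. −1: 279935.
[4] 279935 ≡ 5·6^6 + 5·6^5 + 5·6^4 + 5·6^3 + 5·6^2 + 5·6 + 5 (base 6). Lift 7: 4215755. −1: 4215754.
[5] 4215754 ≡ 5·7^7 + 5·7^5 + 5·7^4 + 5·7^3 + 5·7^2 + 5·7 + 4 (base 7). Lift 8: 84073324. −1: 84073323.

5·7^7 + 5·7^5 + 5·7^4 + 5·7^3 + 5·7^2 + 5·7 + 4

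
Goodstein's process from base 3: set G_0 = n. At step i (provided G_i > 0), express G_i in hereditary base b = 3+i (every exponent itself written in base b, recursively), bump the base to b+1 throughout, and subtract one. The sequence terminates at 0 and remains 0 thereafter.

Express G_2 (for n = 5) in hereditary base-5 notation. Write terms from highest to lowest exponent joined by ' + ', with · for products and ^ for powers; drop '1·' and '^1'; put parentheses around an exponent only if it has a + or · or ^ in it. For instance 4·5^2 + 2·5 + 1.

5

step 0: 5 = 3 + 2; sub 4 for 3: 4 + 2; = 6; G_1 = 6−1 = 5
step 1: 5 = 4 + 1; sub 5 for 4: 5 + 1; = 6; G_2 = 6−1 = 5
step 2: 5 = 5; sub 6 for 5: 6; = 6; G_3 = 6−1 = 5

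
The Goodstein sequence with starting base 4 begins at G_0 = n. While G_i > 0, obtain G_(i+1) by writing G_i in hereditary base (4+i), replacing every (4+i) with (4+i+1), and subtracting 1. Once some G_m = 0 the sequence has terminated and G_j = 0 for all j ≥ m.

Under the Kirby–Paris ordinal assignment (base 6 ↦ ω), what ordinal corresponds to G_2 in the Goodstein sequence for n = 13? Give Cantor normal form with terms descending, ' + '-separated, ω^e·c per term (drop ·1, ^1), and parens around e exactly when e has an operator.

ω·2 + 5

i=0: 13 = 3·4 + 1 (b=4); 4→5: 3·5 + 1 = 16; 16−1 = 15
i=1: 15 = 3·5 (b=5); 5→6: 3·6 = 18; 18−1 = 17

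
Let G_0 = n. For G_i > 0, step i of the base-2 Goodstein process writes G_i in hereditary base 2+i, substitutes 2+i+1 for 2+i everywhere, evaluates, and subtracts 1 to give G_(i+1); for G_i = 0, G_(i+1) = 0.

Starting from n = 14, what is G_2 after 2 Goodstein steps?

(0) 14|_2 = 2^(2 + 1) + 2^2 + 2 ↦ 3^(3 + 1) + 3^3 + 3|_3 = 111 ⇒ 110
(1) 110|_3 = 3^(3 + 1) + 3^3 + 2 ↦ 4^(4 + 1) + 4^4 + 2|_4 = 1282 ⇒ 1281
(2) 1281|_4 = 4^(4 + 1) + 4^4 + 1 ↦ 5^(5 + 1) + 5^5 + 1|_5 = 18751 ⇒ 18750

1281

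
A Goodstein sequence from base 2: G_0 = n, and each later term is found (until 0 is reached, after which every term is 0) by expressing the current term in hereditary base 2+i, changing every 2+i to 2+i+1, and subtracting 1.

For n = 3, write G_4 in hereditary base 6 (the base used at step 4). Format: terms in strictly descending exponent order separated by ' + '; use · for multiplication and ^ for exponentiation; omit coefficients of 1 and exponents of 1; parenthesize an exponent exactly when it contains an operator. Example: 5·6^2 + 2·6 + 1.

i=0: 3 = 2 + 1 (b=2); 2→3: 3 + 1 = 4; 4−1 = 3
i=1: 3 = 3 (b=3); 3→4: 4 = 4; 4−1 = 3
i=2: 3 = 3 (b=4); 4→5: 3 = 3; 3−1 = 2
i=3: 2 = 2 (b=5); 5→6: 2 = 2; 2−1 = 1
i=4: 1 = 1 (b=6); 6→7: 1 = 1; 1−1 = 0

1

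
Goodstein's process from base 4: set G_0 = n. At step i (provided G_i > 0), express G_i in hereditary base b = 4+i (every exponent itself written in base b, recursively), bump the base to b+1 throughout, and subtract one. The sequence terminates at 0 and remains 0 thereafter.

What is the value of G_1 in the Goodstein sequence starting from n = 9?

10

step 0: 9 = 2·4 + 1; sub 5 for 4: 2·5 + 1; = 11; G_1 = 11−1 = 10
step 1: 10 = 2·5; sub 6 for 5: 2·6; = 12; G_2 = 12−1 = 11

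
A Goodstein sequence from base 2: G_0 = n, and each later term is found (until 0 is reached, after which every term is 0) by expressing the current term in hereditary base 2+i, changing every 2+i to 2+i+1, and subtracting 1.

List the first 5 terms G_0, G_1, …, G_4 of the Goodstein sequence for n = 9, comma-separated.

9, 81, 1023, 9842, 140743

G_0=9  [base 2] 2^(2 + 1) + 1  →[2↦3]→  3^(3 + 1) + 1 = 82  −1 ⇒ G_1=81
G_1=81  [base 3] 3^(3 + 1)  →[3↦4]→  4^(4 + 1) = 1024  −1 ⇒ G_2=1023
G_2=1023  [base 4] 3·4^4 + 3·4^3 + 3·4^2 + 3·4 + 3  →[4↦5]→  3·5^5 + 3·5^3 + 3·5^2 + 3·5 + 3 = 9843  −1 ⇒ G_3=9842
G_3=9842  [base 5] 3·5^5 + 3·5^3 + 3·5^2 + 3·5 + 2  →[5↦6]→  3·6^6 + 3·6^3 + 3·6^2 + 3·6 + 2 = 140744  −1 ⇒ G_4=140743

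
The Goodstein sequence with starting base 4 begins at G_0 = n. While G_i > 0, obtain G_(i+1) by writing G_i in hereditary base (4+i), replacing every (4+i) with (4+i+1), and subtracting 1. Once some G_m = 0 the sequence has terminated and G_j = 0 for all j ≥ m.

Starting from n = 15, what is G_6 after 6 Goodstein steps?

15 —HB4→ 3·4 + 3 —bump→ 3·5 + 3 = 18 —(−1)→ 17
17 —HB5→ 3·5 + 2 —bump→ 3·6 + 2 = 20 —(−1)→ 19
19 —HB6→ 3·6 + 1 —bump→ 3·7 + 1 = 22 —(−1)→ 21
21 —HB7→ 3·7 —bump→ 3·8 = 24 —(−1)→ 23
23 —HB8→ 2·8 + 7 —bump→ 2·9 + 7 = 25 —(−1)→ 24
24 —HB9→ 2·9 + 6 —bump→ 2·10 + 6 = 26 —(−1)→ 25
25 —HB10→ 2·10 + 5 —bump→ 2·11 + 5 = 27 —(−1)→ 26

25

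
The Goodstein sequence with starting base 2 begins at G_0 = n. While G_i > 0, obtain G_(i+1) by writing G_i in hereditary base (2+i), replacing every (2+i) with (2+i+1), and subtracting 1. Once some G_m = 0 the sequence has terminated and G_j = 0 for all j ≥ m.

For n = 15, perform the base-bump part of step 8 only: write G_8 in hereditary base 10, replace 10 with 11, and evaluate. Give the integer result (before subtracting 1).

3138578427935

15 —HB2→ 2^(2 + 1) + 2^2 + 2 + 1 —bump→ 3^(3 + 1) + 3^3 + 3 + 1 = 112 —(−1)→ 111
111 —HB3→ 3^(3 + 1) + 3^3 + 3 —bump→ 4^(4 + 1) + 4^4 + 4 = 1284 —(−1)→ 1283
1283 —HB4→ 4^(4 + 1) + 4^4 + 3 —bump→ 5^(5 + 1) + 5^5 + 3 = 18753 —(−1)→ 18752
18752 —HB5→ 5^(5 + 1) + 5^5 + 2 —bump→ 6^(6 + 1) + 6^6 + 2 = 326594 —(−1)→ 326593
326593 —HB6→ 6^(6 + 1) + 6^6 + 1 —bump→ 7^(7 + 1) + 7^7 + 1 = 6588345 —(−1)→ 6588344
6588344 —HB7→ 7^(7 + 1) + 7^7 —bump→ 8^(8 + 1) + 8^8 = 150994944 —(−1)→ 150994943
150994943 —HB8→ 8^(8 + 1) + 7·8^7 + 7·8^6 + 7·8^5 + 7·8^4 + 7·8^3 + 7·8^2 + 7·8 + 7 —bump→ 9^(9 + 1) + 7·9^7 + 7·9^6 + 7·9^5 + 7·9^4 + 7·9^3 + 7·9^2 + 7·9 + 7 = 3524450281 —(−1)→ 3524450280
3524450280 —HB9→ 9^(9 + 1) + 7·9^7 + 7·9^6 + 7·9^5 + 7·9^4 + 7·9^3 + 7·9^2 + 7·9 + 6 —bump→ 10^(10 + 1) + 7·10^7 + 7·10^6 + 7·10^5 + 7·10^4 + 7·10^3 + 7·10^2 + 7·10 + 6 = 100077777776 —(−1)→ 100077777775
100077777775 —HB10→ 10^(10 + 1) + 7·10^7 + 7·10^6 + 7·10^5 + 7·10^4 + 7·10^3 + 7·10^2 + 7·10 + 5 —bump→ 11^(11 + 1) + 7·11^7 + 7·11^6 + 7·11^5 + 7·11^4 + 7·11^3 + 7·11^2 + 7·11 + 5 = 3138578427935 —(−1)→ 3138578427934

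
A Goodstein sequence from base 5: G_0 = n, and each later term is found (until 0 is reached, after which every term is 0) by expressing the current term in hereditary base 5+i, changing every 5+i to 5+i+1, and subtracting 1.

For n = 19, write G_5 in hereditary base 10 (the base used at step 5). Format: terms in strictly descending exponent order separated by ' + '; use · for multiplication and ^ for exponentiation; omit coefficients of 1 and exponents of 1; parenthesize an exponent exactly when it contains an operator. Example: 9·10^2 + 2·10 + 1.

2·10 + 9

G_0 = 19. HB_5(19) = 3·5 + 4. Bump = 22. G_1 = 21.
G_1 = 21. HB_6(21) = 3·6 + 3. Bump = 24. G_2 = 23.
G_2 = 23. HB_7(23) = 3·7 + 2. Bump = 26. G_3 = 25.
G_3 = 25. HB_8(25) = 3·8 + 1. Bump = 28. G_4 = 27.
G_4 = 27. HB_9(27) = 3·9. Bump = 30. G_5 = 29.
G_5 = 29. HB_10(29) = 2·10 + 9. Bump = 31. G_6 = 30.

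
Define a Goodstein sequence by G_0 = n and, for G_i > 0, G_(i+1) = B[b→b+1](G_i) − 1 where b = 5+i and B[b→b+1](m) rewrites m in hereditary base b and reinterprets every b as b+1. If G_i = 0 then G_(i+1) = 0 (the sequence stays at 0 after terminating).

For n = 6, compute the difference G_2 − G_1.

0

G_0=6  [base 5] 5 + 1  →[5↦6]→  6 + 1 = 7  −1 ⇒ G_1=6
G_1=6  [base 6] 6  →[6↦7]→  7 = 7  −1 ⇒ G_2=6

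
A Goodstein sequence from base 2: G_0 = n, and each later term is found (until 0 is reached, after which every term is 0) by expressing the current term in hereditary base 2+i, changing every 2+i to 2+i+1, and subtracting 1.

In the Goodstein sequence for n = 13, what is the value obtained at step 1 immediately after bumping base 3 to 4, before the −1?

G_0=13  [base 2] 2^(2 + 1) + 2^2 + 1  →[2↦3]→  3^(3 + 1) + 3^3 + 1 = 109  −1 ⇒ G_1=108
G_1=108  [base 3] 3^(3 + 1) + 3^3  →[3↦4]→  4^(4 + 1) + 4^4 = 1280  −1 ⇒ G_2=1279

1280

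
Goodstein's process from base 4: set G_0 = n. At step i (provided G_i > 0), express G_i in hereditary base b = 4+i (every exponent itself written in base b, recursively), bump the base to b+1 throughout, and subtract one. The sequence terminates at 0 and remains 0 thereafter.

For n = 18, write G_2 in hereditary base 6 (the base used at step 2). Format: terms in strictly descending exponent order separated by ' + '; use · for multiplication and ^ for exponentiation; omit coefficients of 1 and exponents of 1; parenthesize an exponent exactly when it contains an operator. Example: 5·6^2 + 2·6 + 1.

step 0: 18 = 4^2 + 2; sub 5 for 4: 5^2 + 2; = 27; G_1 = 27−1 = 26
step 1: 26 = 5^2 + 1; sub 6 for 5: 6^2 + 1; = 37; G_2 = 37−1 = 36
step 2: 36 = 6^2; sub 7 for 6: 7^2; = 49; G_3 = 49−1 = 48

6^2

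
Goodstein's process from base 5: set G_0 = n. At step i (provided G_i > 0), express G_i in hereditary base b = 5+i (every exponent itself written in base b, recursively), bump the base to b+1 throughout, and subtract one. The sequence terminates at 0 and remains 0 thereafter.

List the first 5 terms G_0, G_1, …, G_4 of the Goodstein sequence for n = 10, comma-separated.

10, 11, 11, 11, 11

step 0: 10 = 2·5; sub 6 for 5: 2·6; = 12; G_1 = 12−1 = 11
step 1: 11 = 6 + 5; sub 7 for 6: 7 + 5; = 12; G_2 = 12−1 = 11
step 2: 11 = 7 + 4; sub 8 for 7: 8 + 4; = 12; G_3 = 12−1 = 11
step 3: 11 = 8 + 3; sub 9 for 8: 9 + 3; = 12; G_4 = 12−1 = 11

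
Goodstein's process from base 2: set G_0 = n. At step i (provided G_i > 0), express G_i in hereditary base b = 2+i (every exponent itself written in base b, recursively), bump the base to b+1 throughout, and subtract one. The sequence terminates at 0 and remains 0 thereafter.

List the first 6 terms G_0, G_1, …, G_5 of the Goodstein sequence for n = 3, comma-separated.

G_0=3  [base 2] 2 + 1  →[2↦3]→  3 + 1 = 4  −1 ⇒ G_1=3
G_1=3  [base 3] 3  →[3↦4]→  4 = 4  −1 ⇒ G_2=3
G_2=3  [base 4] 3  →[4↦5]→  3 = 3  −1 ⇒ G_3=2
G_3=2  [base 5] 2  →[5↦6]→  2 = 2  −1 ⇒ G_4=1
G_4=1  [base 6] 1  →[6↦7]→  1 = 1  −1 ⇒ G_5=0

3, 3, 3, 2, 1, 0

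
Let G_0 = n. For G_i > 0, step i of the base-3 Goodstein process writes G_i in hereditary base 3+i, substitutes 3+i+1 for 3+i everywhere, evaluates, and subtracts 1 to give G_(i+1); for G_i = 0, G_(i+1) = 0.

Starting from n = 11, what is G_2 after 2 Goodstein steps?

25

G_0 = 11. HB_3(11) = 3^2 + 2. Bump = 18. G_1 = 17.
G_1 = 17. HB_4(17) = 4^2 + 1. Bump = 26. G_2 = 25.
G_2 = 25. HB_5(25) = 5^2. Bump = 36. G_3 = 35.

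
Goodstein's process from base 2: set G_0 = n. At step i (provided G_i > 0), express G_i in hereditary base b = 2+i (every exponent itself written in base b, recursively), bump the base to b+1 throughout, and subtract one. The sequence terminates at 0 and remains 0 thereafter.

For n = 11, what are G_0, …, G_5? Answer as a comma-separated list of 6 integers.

G_0 = 11. HB_2(11) = 2^(2 + 1) + 2 + 1. Bump = 85. G_1 = 84.
G_1 = 84. HB_3(84) = 3^(3 + 1) + 3. Bump = 1028. G_2 = 1027.
G_2 = 1027. HB_4(1027) = 4^(4 + 1) + 3. Bump = 15628. G_3 = 15627.
G_3 = 15627. HB_5(15627) = 5^(5 + 1) + 2. Bump = 279938. G_4 = 279937.
G_4 = 279937. HB_6(279937) = 6^(6 + 1) + 1. Bump = 5764802. G_5 = 5764801.

11, 84, 1027, 15627, 279937, 5764801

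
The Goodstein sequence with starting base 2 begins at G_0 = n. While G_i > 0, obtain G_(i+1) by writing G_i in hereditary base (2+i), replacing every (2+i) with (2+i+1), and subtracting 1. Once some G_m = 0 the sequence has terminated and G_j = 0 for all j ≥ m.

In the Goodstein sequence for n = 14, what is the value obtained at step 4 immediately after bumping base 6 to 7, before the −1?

i=0: 14 = 2^(2 + 1) + 2^2 + 2 (b=2); 2→3: 3^(3 + 1) + 3^3 + 3 = 111; 111−1 = 110
i=1: 110 = 3^(3 + 1) + 3^3 + 2 (b=3); 3→4: 4^(4 + 1) + 4^4 + 2 = 1282; 1282−1 = 1281
i=2: 1281 = 4^(4 + 1) + 4^4 + 1 (b=4); 4→5: 5^(5 + 1) + 5^5 + 1 = 18751; 18751−1 = 18750
i=3: 18750 = 5^(5 + 1) + 5^5 (b=5); 5→6: 6^(6 + 1) + 6^6 = 326592; 326592−1 = 326591

5862841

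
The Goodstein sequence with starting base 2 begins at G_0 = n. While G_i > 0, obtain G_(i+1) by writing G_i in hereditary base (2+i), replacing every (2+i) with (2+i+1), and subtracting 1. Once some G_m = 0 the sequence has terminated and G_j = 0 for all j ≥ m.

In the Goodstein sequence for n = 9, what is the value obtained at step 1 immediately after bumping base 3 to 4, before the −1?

(0) 9|_2 = 2^(2 + 1) + 1 ↦ 3^(3 + 1) + 1|_3 = 82 ⇒ 81
(1) 81|_3 = 3^(3 + 1) ↦ 4^(4 + 1)|_4 = 1024 ⇒ 1023

1024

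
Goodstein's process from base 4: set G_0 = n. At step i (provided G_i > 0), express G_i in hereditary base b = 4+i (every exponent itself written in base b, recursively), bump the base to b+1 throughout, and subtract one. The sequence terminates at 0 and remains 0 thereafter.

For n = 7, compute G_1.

7

i=0: 7 = 4 + 3 (b=4); 4→5: 5 + 3 = 8; 8−1 = 7
i=1: 7 = 5 + 2 (b=5); 5→6: 6 + 2 = 8; 8−1 = 7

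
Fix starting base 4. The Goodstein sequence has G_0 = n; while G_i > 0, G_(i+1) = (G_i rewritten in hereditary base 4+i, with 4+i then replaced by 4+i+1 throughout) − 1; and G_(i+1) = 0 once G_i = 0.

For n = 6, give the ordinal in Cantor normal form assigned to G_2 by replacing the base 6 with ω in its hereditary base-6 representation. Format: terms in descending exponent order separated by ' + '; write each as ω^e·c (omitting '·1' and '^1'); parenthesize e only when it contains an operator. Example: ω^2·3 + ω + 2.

6 —HB4→ 4 + 2 —bump→ 5 + 2 = 7 —(−1)→ 6
6 —HB5→ 5 + 1 —bump→ 6 + 1 = 7 —(−1)→ 6
6 —HB6→ 6 —bump→ 7 = 7 —(−1)→ 6

ω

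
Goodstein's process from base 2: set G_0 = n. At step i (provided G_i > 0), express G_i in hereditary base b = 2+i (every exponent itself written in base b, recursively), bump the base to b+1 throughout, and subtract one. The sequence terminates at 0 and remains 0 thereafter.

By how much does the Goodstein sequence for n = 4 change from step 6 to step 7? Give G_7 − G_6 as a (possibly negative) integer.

34

[0] 4 ≡ 2^2 (base 2). Lift 3: 27. −1: 26.
[1] 26 ≡ 2·3^2 + 2·3 + 2 (base 3). Lift 4: 42. −1: 41.
[2] 41 ≡ 2·4^2 + 2·4 + 1 (base 4). Lift 5: 61. −1: 60.
[3] 60 ≡ 2·5^2 + 2·5 (base 5). Lift 6: 84. −1: 83.
[4] 83 ≡ 2·6^2 + 6 + 5 (base 6). Lift 7: 110. −1: 109.
[5] 109 ≡ 2·7^2 + 7 + 4 (base 7). Lift 8: 140. −1: 139.
[6] 139 ≡ 2·8^2 + 8 + 3 (base 8). Lift 9: 174. −1: 173.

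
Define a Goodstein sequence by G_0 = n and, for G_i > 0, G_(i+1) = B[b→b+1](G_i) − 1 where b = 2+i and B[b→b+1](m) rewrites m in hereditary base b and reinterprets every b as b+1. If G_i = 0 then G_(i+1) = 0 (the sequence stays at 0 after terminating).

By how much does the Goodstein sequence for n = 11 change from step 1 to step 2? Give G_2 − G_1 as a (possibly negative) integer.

943

G_0=11  [base 2] 2^(2 + 1) + 2 + 1  →[2↦3]→  3^(3 + 1) + 3 + 1 = 85  −1 ⇒ G_1=84
G_1=84  [base 3] 3^(3 + 1) + 3  →[3↦4]→  4^(4 + 1) + 4 = 1028  −1 ⇒ G_2=1027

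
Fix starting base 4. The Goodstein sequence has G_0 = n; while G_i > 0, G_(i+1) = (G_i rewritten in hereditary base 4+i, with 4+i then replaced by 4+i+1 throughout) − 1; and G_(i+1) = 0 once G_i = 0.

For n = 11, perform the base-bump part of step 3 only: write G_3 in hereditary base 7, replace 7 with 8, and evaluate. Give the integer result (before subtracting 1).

(0) 11|_4 = 2·4 + 3 ↦ 2·5 + 3|_5 = 13 ⇒ 12
(1) 12|_5 = 2·5 + 2 ↦ 2·6 + 2|_6 = 14 ⇒ 13
(2) 13|_6 = 2·6 + 1 ↦ 2·7 + 1|_7 = 15 ⇒ 14

16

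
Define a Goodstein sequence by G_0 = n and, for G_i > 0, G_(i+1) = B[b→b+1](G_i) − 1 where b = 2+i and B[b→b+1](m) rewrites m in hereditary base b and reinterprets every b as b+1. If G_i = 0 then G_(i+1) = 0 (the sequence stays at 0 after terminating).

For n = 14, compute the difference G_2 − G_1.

(0) 14|_2 = 2^(2 + 1) + 2^2 + 2 ↦ 3^(3 + 1) + 3^3 + 3|_3 = 111 ⇒ 110
(1) 110|_3 = 3^(3 + 1) + 3^3 + 2 ↦ 4^(4 + 1) + 4^4 + 2|_4 = 1282 ⇒ 1281

1171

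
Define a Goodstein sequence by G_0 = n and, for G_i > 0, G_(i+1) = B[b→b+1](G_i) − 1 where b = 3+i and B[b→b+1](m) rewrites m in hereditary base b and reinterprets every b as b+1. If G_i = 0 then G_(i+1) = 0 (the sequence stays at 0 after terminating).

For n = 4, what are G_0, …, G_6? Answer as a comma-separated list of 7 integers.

base 3: 4 = 3 + 1; at 4: 4 + 1 = 5; next = 4
base 4: 4 = 4; at 5: 5 = 5; next = 4
base 5: 4 = 4; at 6: 4 = 4; next = 3
base 6: 3 = 3; at 7: 3 = 3; next = 2
base 7: 2 = 2; at 8: 2 = 2; next = 1
base 8: 1 = 1; at 9: 1 = 1; next = 0

4, 4, 4, 3, 2, 1, 0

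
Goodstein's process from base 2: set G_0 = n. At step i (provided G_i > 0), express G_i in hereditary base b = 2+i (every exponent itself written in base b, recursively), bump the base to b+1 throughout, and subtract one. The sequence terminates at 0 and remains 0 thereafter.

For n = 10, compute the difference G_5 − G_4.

step 0: 10 = 2^(2 + 1) + 2; sub 3 for 2: 3^(3 + 1) + 3; = 84; G_1 = 84−1 = 83
step 1: 83 = 3^(3 + 1) + 2; sub 4 for 3: 4^(4 + 1) + 2; = 1026; G_2 = 1026−1 = 1025
step 2: 1025 = 4^(4 + 1) + 1; sub 5 for 4: 5^(5 + 1) + 1; = 15626; G_3 = 15626−1 = 15625
step 3: 15625 = 5^(5 + 1); sub 6 for 5: 6^(6 + 1); = 279936; G_4 = 279936−1 = 279935
step 4: 279935 = 5·6^6 + 5·6^5 + 5·6^4 + 5·6^3 + 5·6^2 + 5·6 + 5; sub 7 for 6: 5·7^7 + 5·7^5 + 5·7^4 + 5·7^3 + 5·7^2 + 5·7 + 5; = 4215755; G_5 = 4215755−1 = 4215754

3935819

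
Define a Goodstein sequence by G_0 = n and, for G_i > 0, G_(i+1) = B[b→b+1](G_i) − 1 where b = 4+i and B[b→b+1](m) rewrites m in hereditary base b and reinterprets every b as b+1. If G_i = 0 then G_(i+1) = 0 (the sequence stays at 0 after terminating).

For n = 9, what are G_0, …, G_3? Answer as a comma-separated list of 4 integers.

[0] 9 ≡ 2·4 + 1 (base 4). Lift 5: 11. −1: 10.
[1] 10 ≡ 2·5 (base 5). Lift 6: 12. −1: 11.
[2] 11 ≡ 6 + 5 (base 6). Lift 7: 12. −1: 11.

9, 10, 11, 11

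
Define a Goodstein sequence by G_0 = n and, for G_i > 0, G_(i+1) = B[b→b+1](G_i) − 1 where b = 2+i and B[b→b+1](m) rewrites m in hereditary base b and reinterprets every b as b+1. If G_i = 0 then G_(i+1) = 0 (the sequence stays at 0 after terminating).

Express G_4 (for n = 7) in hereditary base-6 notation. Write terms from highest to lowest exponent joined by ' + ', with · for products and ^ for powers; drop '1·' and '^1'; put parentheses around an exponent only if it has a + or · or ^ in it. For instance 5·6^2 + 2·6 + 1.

G_0 = 7. HB_2(7) = 2^2 + 2 + 1. Bump = 31. G_1 = 30.
G_1 = 30. HB_3(30) = 3^3 + 3. Bump = 260. G_2 = 259.
G_2 = 259. HB_4(259) = 4^4 + 3. Bump = 3128. G_3 = 3127.
G_3 = 3127. HB_5(3127) = 5^5 + 2. Bump = 46658. G_4 = 46657.
G_4 = 46657. HB_6(46657) = 6^6 + 1. Bump = 823544. G_5 = 823543.

6^6 + 1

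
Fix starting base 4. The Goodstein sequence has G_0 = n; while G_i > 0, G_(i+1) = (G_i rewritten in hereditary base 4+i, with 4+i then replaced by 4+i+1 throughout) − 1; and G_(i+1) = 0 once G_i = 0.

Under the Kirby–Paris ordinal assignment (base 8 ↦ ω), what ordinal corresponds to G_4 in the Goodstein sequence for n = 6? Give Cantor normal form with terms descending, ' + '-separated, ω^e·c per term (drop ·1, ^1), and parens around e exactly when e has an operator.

step 0: 6 = 4 + 2; sub 5 for 4: 5 + 2; = 7; G_1 = 7−1 = 6
step 1: 6 = 5 + 1; sub 6 for 5: 6 + 1; = 7; G_2 = 7−1 = 6
step 2: 6 = 6; sub 7 for 6: 7; = 7; G_3 = 7−1 = 6
step 3: 6 = 6; sub 8 for 7: 6; = 6; G_4 = 6−1 = 5

5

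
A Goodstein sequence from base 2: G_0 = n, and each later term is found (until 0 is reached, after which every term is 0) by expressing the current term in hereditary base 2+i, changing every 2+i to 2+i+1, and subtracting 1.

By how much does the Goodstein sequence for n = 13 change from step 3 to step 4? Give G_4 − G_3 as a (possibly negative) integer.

[0] 13 ≡ 2^(2 + 1) + 2^2 + 1 (base 2). Lift 3: 109. −1: 108.
[1] 108 ≡ 3^(3 + 1) + 3^3 (base 3). Lift 4: 1280. −1: 1279.
[2] 1279 ≡ 4^(4 + 1) + 3·4^3 + 3·4^2 + 3·4 + 3 (base 4). Lift 5: 16093. −1: 16092.
[3] 16092 ≡ 5^(5 + 1) + 3·5^3 + 3·5^2 + 3·5 + 2 (base 5). Lift 6: 280712. −1: 280711.

264619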